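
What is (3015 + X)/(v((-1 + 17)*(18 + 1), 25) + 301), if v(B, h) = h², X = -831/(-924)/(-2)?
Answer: 1856963/570416 ≈ 3.2555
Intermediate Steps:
X = -277/616 (X = -831*(-1/924)*(-½) = (277/308)*(-½) = -277/616 ≈ -0.44968)
(3015 + X)/(v((-1 + 17)*(18 + 1), 25) + 301) = (3015 - 277/616)/(25² + 301) = 1856963/(616*(625 + 301)) = (1856963/616)/926 = (1856963/616)*(1/926) = 1856963/570416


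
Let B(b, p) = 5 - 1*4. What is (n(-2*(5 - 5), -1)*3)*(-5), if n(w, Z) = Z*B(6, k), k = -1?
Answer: 15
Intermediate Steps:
B(b, p) = 1 (B(b, p) = 5 - 4 = 1)
n(w, Z) = Z (n(w, Z) = Z*1 = Z)
(n(-2*(5 - 5), -1)*3)*(-5) = -1*3*(-5) = -3*(-5) = 15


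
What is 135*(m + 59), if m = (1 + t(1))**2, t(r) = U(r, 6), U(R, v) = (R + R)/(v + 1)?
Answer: 401220/49 ≈ 8188.2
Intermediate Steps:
U(R, v) = 2*R/(1 + v) (U(R, v) = (2*R)/(1 + v) = 2*R/(1 + v))
t(r) = 2*r/7 (t(r) = 2*r/(1 + 6) = 2*r/7)
m = 81/49 (m = (1 + (2/7)*1)**2 = (1 + 2/7)**2 = (9/7)**2 = 81/49 ≈ 1.6531)
135*(m + 59) = 135*(81/49 + 59) = 135*(2972/49) = 401220/49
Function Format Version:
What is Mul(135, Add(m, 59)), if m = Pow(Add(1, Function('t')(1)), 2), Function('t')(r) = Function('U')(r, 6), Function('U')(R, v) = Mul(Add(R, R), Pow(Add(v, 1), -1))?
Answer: Rational(401220, 49) ≈ 8188.2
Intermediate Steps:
Function('U')(R, v) = Mul(2, R, Pow(Add(1, v), -1)) (Function('U')(R, v) = Mul(Mul(2, R), Pow(Add(1, v), -1)) = Mul(2, R, Pow(Add(1, v), -1)))
Function('t')(r) = Mul(Rational(2, 7), r) (Function('t')(r) = Mul(2, r, Pow(Add(1, 6), -1)) = Mul(2, r, Pow(7, -1)) = Mul(2, r, Rational(1, 7)) = Mul(Rational(2, 7), r))
m = Rational(81, 49) (m = Pow(Add(1, Mul(Rational(2, 7), 1)), 2) = Pow(Add(1, Rational(2, 7)), 2) = Pow(Rational(9, 7), 2) = Rational(81, 49) ≈ 1.6531)
Mul(135, Add(m, 59)) = Mul(135, Add(Rational(81, 49), 59)) = Mul(135, Rational(2972, 49)) = Rational(401220, 49)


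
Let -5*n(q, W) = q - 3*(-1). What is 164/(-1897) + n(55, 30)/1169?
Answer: -152658/1583995 ≈ -0.096375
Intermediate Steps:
n(q, W) = -⅗ - q/5 (n(q, W) = -(q - 3*(-1))/5 = -(q + 3)/5 = -(3 + q)/5 = -⅗ - q/5)
164/(-1897) + n(55, 30)/1169 = 164/(-1897) + (-⅗ - ⅕*55)/1169 = 164*(-1/1897) + (-⅗ - 11)*(1/1169) = -164/1897 - 58/5*1/1169 = -164/1897 - 58/5845 = -152658/1583995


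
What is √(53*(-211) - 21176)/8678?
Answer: I*√32359/8678 ≈ 0.020729*I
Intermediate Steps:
√(53*(-211) - 21176)/8678 = √(-11183 - 21176)*(1/8678) = √(-32359)*(1/8678) = (I*√32359)*(1/8678) = I*√32359/8678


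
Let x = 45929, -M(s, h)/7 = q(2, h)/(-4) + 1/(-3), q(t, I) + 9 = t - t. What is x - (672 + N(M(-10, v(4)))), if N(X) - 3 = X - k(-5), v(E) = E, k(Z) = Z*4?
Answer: 542969/12 ≈ 45247.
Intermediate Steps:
k(Z) = 4*Z
q(t, I) = -9 (q(t, I) = -9 + (t - t) = -9 + 0 = -9)
M(s, h) = -161/12 (M(s, h) = -7*(-9/(-4) + 1/(-3)) = -7*(-9*(-1/4) + 1*(-1/3)) = -7*(9/4 - 1/3) = -7*23/12 = -161/12)
N(X) = 23 + X (N(X) = 3 + (X - 4*(-5)) = 3 + (X - 1*(-20)) = 3 + (X + 20) = 3 + (20 + X) = 23 + X)
x - (672 + N(M(-10, v(4)))) = 45929 - (672 + (23 - 161/12)) = 45929 - (672 + 115/12) = 45929 - 1*8179/12 = 45929 - 8179/12 = 542969/12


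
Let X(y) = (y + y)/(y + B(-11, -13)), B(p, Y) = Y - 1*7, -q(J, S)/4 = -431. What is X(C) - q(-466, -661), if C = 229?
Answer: -359858/209 ≈ -1721.8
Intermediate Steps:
q(J, S) = 1724 (q(J, S) = -4*(-431) = 1724)
B(p, Y) = -7 + Y (B(p, Y) = Y - 7 = -7 + Y)
X(y) = 2*y/(-20 + y) (X(y) = (y + y)/(y + (-7 - 13)) = (2*y)/(y - 20) = (2*y)/(-20 + y) = 2*y/(-20 + y))
X(C) - q(-466, -661) = 2*229/(-20 + 229) - 1*1724 = 2*229/209 - 1724 = 2*229*(1/209) - 1724 = 458/209 - 1724 = -359858/209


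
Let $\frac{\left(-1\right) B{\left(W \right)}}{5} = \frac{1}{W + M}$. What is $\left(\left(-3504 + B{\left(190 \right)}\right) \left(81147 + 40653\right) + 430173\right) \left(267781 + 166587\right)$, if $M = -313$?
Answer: $- \frac{7592941636557376}{41} \approx -1.8519 \cdot 10^{14}$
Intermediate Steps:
$B{\left(W \right)} = - \frac{5}{-313 + W}$ ($B{\left(W \right)} = - \frac{5}{W - 313} = - \frac{5}{-313 + W}$)
$\left(\left(-3504 + B{\left(190 \right)}\right) \left(81147 + 40653\right) + 430173\right) \left(267781 + 166587\right) = \left(\left(-3504 - \frac{5}{-313 + 190}\right) \left(81147 + 40653\right) + 430173\right) \left(267781 + 166587\right) = \left(\left(-3504 - \frac{5}{-123}\right) 121800 + 430173\right) 434368 = \left(\left(-3504 - - \frac{5}{123}\right) 121800 + 430173\right) 434368 = \left(\left(-3504 + \frac{5}{123}\right) 121800 + 430173\right) 434368 = \left(\left(- \frac{430987}{123}\right) 121800 + 430173\right) 434368 = \left(- \frac{17498072200}{41} + 430173\right) 434368 = \left(- \frac{17480435107}{41}\right) 434368 = - \frac{7592941636557376}{41}$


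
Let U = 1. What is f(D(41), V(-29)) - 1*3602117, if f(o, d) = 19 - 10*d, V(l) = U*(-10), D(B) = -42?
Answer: -3601998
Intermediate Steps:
V(l) = -10 (V(l) = 1*(-10) = -10)
f(D(41), V(-29)) - 1*3602117 = (19 - 10*(-10)) - 1*3602117 = (19 + 100) - 3602117 = 119 - 3602117 = -3601998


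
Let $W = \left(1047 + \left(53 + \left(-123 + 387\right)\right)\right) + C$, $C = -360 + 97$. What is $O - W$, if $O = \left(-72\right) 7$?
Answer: $-1605$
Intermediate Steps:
$C = -263$
$O = -504$
$W = 1101$ ($W = \left(1047 + \left(53 + \left(-123 + 387\right)\right)\right) - 263 = \left(1047 + \left(53 + 264\right)\right) - 263 = \left(1047 + 317\right) - 263 = 1364 - 263 = 1101$)
$O - W = -504 - 1101 = -1605$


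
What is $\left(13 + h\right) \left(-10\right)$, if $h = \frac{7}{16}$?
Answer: $- \frac{1075}{8} \approx -134.38$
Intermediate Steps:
$h = \frac{7}{16}$ ($h = 7 \cdot \frac{1}{16} = \frac{7}{16} \approx 0.4375$)
$\left(13 + h\right) \left(-10\right) = \left(13 + \frac{7}{16}\right) \left(-10\right) = \frac{215}{16} \left(-10\right) = - \frac{1075}{8}$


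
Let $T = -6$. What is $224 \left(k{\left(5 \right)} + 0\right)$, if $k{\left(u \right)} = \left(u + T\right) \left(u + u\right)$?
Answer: $-2240$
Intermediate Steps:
$k{\left(u \right)} = 2 u \left(-6 + u\right)$ ($k{\left(u \right)} = \left(u - 6\right) \left(u + u\right) = \left(-6 + u\right) 2 u = 2 u \left(-6 + u\right)$)
$224 \left(k{\left(5 \right)} + 0\right) = 224 \left(2 \cdot 5 \left(-6 + 5\right) + 0\right) = 224 \left(2 \cdot 5 \left(-1\right) + 0\right) = 224 \left(-10 + 0\right) = 224 \left(-10\right) = -2240$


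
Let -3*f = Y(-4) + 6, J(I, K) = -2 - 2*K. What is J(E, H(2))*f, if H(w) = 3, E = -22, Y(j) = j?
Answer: 16/3 ≈ 5.3333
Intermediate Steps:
f = -⅔ (f = -(-4 + 6)/3 = -⅓*2 = -⅔ ≈ -0.66667)
J(E, H(2))*f = (-2 - 2*3)*(-⅔) = (-2 - 6)*(-⅔) = -8*(-⅔) = 16/3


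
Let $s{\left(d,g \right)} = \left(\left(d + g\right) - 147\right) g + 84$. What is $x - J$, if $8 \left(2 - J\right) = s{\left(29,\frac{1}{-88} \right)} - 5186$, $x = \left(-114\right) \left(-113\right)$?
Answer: $\frac{758442257}{61952} \approx 12242.0$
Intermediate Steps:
$s{\left(d,g \right)} = 84 + g \left(-147 + d + g\right)$ ($s{\left(d,g \right)} = \left(-147 + d + g\right) g + 84 = g \left(-147 + d + g\right) + 84 = 84 + g \left(-147 + d + g\right)$)
$x = 12882$
$J = \frac{39623407}{61952}$ ($J = 2 - \frac{\left(84 + \left(\frac{1}{-88}\right)^{2} - \frac{147}{-88} + \frac{29}{-88}\right) - 5186}{8} = 2 - \frac{\left(84 + \left(- \frac{1}{88}\right)^{2} - - \frac{147}{88} + 29 \left(- \frac{1}{88}\right)\right) - 5186}{8} = 2 - \frac{\left(84 + \frac{1}{7744} + \frac{147}{88} - \frac{29}{88}\right) - 5186}{8} = 2 - \frac{\frac{660881}{7744} - 5186}{8} = 2 - - \frac{39499503}{61952} = 2 + \frac{39499503}{61952} = \frac{39623407}{61952} \approx 639.58$)
$x - J = 12882 - \frac{39623407}{61952} = \frac{758442257}{61952}$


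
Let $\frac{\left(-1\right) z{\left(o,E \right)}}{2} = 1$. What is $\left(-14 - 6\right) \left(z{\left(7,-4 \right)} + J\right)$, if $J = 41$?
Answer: $-780$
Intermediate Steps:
$z{\left(o,E \right)} = -2$ ($z{\left(o,E \right)} = \left(-2\right) 1 = -2$)
$\left(-14 - 6\right) \left(z{\left(7,-4 \right)} + J\right) = \left(-14 - 6\right) \left(-2 + 41\right) = \left(-20\right) 39 = -780$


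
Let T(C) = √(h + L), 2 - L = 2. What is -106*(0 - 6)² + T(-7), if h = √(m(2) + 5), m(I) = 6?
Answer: -3816 + 11^(¼) ≈ -3814.2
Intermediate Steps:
L = 0 (L = 2 - 1*2 = 2 - 2 = 0)
h = √11 (h = √(6 + 5) = √11 ≈ 3.3166)
T(C) = 11^(¼) (T(C) = √(√11 + 0) = √(√11) = 11^(¼))
-106*(0 - 6)² + T(-7) = -106*(0 - 6)² + 11^(¼) = -106*(-6)² + 11^(¼) = -106*36 + 11^(¼) = -3816 + 11^(¼)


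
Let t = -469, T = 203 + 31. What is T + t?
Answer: -235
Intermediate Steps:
T = 234
T + t = 234 - 469 = -235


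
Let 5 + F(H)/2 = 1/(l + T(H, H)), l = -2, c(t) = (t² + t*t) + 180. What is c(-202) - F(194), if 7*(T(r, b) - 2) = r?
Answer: 7934399/97 ≈ 81798.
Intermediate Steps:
T(r, b) = 2 + r/7
c(t) = 180 + 2*t² (c(t) = (t² + t²) + 180 = 2*t² + 180 = 180 + 2*t²)
F(H) = -10 + 14/H (F(H) = -10 + 2/(-2 + (2 + H/7)) = -10 + 2/((H/7)) = -10 + 2*(7/H) = -10 + 14/H)
c(-202) - F(194) = (180 + 2*(-202)²) - (-10 + 14/194) = (180 + 2*40804) - (-10 + 14*(1/194)) = (180 + 81608) - (-10 + 7/97) = 81788 - 1*(-963/97) = 81788 + 963/97 = 7934399/97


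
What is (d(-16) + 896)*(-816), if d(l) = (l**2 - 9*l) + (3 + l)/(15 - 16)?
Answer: -1068144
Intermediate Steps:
d(l) = -3 + l**2 - 10*l (d(l) = (l**2 - 9*l) + (3 + l)/(-1) = (l**2 - 9*l) + (3 + l)*(-1) = (l**2 - 9*l) + (-3 - l) = -3 + l**2 - 10*l)
(d(-16) + 896)*(-816) = ((-3 + (-16)**2 - 10*(-16)) + 896)*(-816) = ((-3 + 256 + 160) + 896)*(-816) = (413 + 896)*(-816) = 1309*(-816) = -1068144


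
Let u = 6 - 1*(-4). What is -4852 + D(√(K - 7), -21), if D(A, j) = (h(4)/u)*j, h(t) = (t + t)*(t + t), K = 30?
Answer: -24932/5 ≈ -4986.4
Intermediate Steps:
h(t) = 4*t² (h(t) = (2*t)*(2*t) = 4*t²)
u = 10 (u = 6 + 4 = 10)
D(A, j) = 32*j/5 (D(A, j) = ((4*4²)/10)*j = ((4*16)*(⅒))*j = (64*(⅒))*j = 32*j/5)
-4852 + D(√(K - 7), -21) = -4852 + (32/5)*(-21) = -4852 - 672/5 = -24932/5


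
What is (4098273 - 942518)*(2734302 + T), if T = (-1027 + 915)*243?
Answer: 8542900179930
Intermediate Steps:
T = -27216 (T = -112*243 = -27216)
(4098273 - 942518)*(2734302 + T) = (4098273 - 942518)*(2734302 - 27216) = 3155755*2707086 = 8542900179930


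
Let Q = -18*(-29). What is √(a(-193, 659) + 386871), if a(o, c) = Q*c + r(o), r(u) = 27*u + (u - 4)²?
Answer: √764467 ≈ 874.34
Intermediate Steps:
Q = 522
r(u) = (-4 + u)² + 27*u (r(u) = 27*u + (-4 + u)² = (-4 + u)² + 27*u)
a(o, c) = (-4 + o)² + 27*o + 522*c (a(o, c) = 522*c + ((-4 + o)² + 27*o) = (-4 + o)² + 27*o + 522*c)
√(a(-193, 659) + 386871) = √(((-4 - 193)² + 27*(-193) + 522*659) + 386871) = √(((-197)² - 5211 + 343998) + 386871) = √((38809 - 5211 + 343998) + 386871) = √(377596 + 386871) = √764467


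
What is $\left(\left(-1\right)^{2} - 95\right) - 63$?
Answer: $-157$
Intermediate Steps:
$\left(\left(-1\right)^{2} - 95\right) - 63 = \left(1 - 95\right) - 63 = -94 - 63 = -157$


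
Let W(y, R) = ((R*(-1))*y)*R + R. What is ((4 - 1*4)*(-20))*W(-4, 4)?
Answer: 0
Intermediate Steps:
W(y, R) = R - y*R² (W(y, R) = ((-R)*y)*R + R = (-R*y)*R + R = -y*R² + R = R - y*R²)
((4 - 1*4)*(-20))*W(-4, 4) = ((4 - 1*4)*(-20))*(4*(1 - 1*4*(-4))) = ((4 - 4)*(-20))*(4*(1 + 16)) = (0*(-20))*(4*17) = 0*68 = 0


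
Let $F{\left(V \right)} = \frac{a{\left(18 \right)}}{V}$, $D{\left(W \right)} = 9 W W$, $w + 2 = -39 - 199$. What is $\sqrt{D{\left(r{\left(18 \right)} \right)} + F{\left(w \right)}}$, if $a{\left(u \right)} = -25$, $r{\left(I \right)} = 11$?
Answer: $\frac{\sqrt{156831}}{12} \approx 33.002$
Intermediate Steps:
$w = -240$ ($w = -2 - 238 = -240$)
$D{\left(W \right)} = 9 W^{2}$
$F{\left(V \right)} = - \frac{25}{V}$
$\sqrt{D{\left(r{\left(18 \right)} \right)} + F{\left(w \right)}} = \sqrt{9 \cdot 11^{2} - \frac{25}{-240}} = \sqrt{9 \cdot 121 - - \frac{5}{48}} = \sqrt{1089 + \frac{5}{48}} = \sqrt{\frac{52277}{48}} = \frac{\sqrt{156831}}{12}$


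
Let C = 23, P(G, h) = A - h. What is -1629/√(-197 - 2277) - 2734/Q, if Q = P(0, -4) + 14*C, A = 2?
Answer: -1367/164 + 1629*I*√2474/2474 ≈ -8.3354 + 32.751*I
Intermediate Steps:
P(G, h) = 2 - h
Q = 328 (Q = (2 - 1*(-4)) + 14*23 = (2 + 4) + 322 = 6 + 322 = 328)
-1629/√(-197 - 2277) - 2734/Q = -1629/√(-197 - 2277) - 2734/328 = -1629*(-I*√2474/2474) - 2734*1/328 = -1629*(-I*√2474/2474) - 1367/164 = -(-1629)*I*√2474/2474 - 1367/164 = 1629*I*√2474/2474 - 1367/164 = -1367/164 + 1629*I*√2474/2474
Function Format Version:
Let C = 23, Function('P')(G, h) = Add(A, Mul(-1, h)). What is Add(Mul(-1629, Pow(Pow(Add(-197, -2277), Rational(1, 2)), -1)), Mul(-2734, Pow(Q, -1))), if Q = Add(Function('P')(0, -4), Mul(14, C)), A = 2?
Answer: Add(Rational(-1367, 164), Mul(Rational(1629, 2474), I, Pow(2474, Rational(1, 2)))) ≈ Add(-8.3354, Mul(32.751, I))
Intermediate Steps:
Function('P')(G, h) = Add(2, Mul(-1, h))
Q = 328 (Q = Add(Add(2, Mul(-1, -4)), Mul(14, 23)) = Add(Add(2, 4), 322) = Add(6, 322) = 328)
Add(Mul(-1629, Pow(Pow(Add(-197, -2277), Rational(1, 2)), -1)), Mul(-2734, Pow(Q, -1))) = Add(Mul(-1629, Pow(Pow(Add(-197, -2277), Rational(1, 2)), -1)), Mul(-2734, Pow(328, -1))) = Add(Mul(-1629, Pow(Pow(-2474, Rational(1, 2)), -1)), Mul(-2734, Rational(1, 328))) = Add(Mul(-1629, Pow(Mul(I, Pow(2474, Rational(1, 2))), -1)), Rational(-1367, 164)) = Add(Mul(-1629, Mul(Rational(-1, 2474), I, Pow(2474, Rational(1, 2)))), Rational(-1367, 164)) = Add(Mul(Rational(1629, 2474), I, Pow(2474, Rational(1, 2))), Rational(-1367, 164)) = Add(Rational(-1367, 164), Mul(Rational(1629, 2474), I, Pow(2474, Rational(1, 2))))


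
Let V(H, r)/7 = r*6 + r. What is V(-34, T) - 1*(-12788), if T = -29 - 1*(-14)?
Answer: 12053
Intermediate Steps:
T = -15 (T = -29 + 14 = -15)
V(H, r) = 49*r (V(H, r) = 7*(r*6 + r) = 7*(6*r + r) = 7*(7*r) = 49*r)
V(-34, T) - 1*(-12788) = 49*(-15) - 1*(-12788) = -735 + 12788 = 12053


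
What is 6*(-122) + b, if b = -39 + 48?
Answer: -723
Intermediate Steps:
b = 9
6*(-122) + b = 6*(-122) + 9 = -732 + 9 = -723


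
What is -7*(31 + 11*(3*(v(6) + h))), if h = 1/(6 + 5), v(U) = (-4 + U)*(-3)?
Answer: 1148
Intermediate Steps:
v(U) = 12 - 3*U
h = 1/11 ≈ 0.090909
-7*(31 + 11*(3*(v(6) + h))) = -7*(31 + 11*(3*((12 - 3*6) + 1/11))) = -7*(31 + 11*(3*((12 - 18) + 1/11))) = -7*(31 + 11*(3*(-6 + 1/11))) = -7*(31 + 11*(3*(-65/11))) = -7*(31 + 11*(-195/11)) = -7*(31 - 195) = -7*(-164) = 1148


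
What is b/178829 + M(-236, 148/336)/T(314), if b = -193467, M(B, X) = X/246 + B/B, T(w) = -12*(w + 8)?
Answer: -2207315601023/2039817995712 ≈ -1.0821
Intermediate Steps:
T(w) = -96 - 12*w (T(w) = -12*(8 + w) = -96 - 12*w)
M(B, X) = 1 + X/246 (M(B, X) = X*(1/246) + 1 = X/246 + 1 = 1 + X/246)
b/178829 + M(-236, 148/336)/T(314) = -193467/178829 + (1 + (148/336)/246)/(-96 - 12*314) = -193467*1/178829 + (1 + (148*(1/336))/246)/(-96 - 3768) = -193467/178829 + (1 + (1/246)*(37/84))/(-3864) = -193467/178829 + (1 + 37/20664)*(-1/3864) = -193467/178829 + (20701/20664)*(-1/3864) = -193467/178829 - 20701/79845696 = -2207315601023/2039817995712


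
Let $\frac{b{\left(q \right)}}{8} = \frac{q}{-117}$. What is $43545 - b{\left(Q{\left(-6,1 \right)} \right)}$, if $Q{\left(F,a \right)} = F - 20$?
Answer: $\frac{391889}{9} \approx 43543.0$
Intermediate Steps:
$Q{\left(F,a \right)} = -20 + F$ ($Q{\left(F,a \right)} = F - 20 = -20 + F$)
$b{\left(q \right)} = - \frac{8 q}{117}$ ($b{\left(q \right)} = 8 \frac{q}{-117} = 8 q \left(- \frac{1}{117}\right) = 8 \left(- \frac{q}{117}\right) = - \frac{8 q}{117}$)
$43545 - b{\left(Q{\left(-6,1 \right)} \right)} = 43545 - - \frac{8 \left(-20 - 6\right)}{117} = 43545 - \left(- \frac{8}{117}\right) \left(-26\right) = 43545 - \frac{16}{9} = \frac{391889}{9}$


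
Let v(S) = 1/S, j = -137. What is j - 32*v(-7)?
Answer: -927/7 ≈ -132.43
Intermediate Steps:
j - 32*v(-7) = -137 - 32/(-7) = -137 - 32*(-1/7) = -137 + 32/7 = -927/7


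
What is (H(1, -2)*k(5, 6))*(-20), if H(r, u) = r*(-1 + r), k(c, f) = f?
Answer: 0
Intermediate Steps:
(H(1, -2)*k(5, 6))*(-20) = ((1*(-1 + 1))*6)*(-20) = ((1*0)*6)*(-20) = (0*6)*(-20) = 0*(-20) = 0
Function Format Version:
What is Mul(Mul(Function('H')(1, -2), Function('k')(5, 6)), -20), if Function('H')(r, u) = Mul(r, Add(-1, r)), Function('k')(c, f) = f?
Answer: 0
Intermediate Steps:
Mul(Mul(Function('H')(1, -2), Function('k')(5, 6)), -20) = Mul(Mul(Mul(1, Add(-1, 1)), 6), -20) = Mul(Mul(Mul(1, 0), 6), -20) = Mul(Mul(0, 6), -20) = Mul(0, -20) = 0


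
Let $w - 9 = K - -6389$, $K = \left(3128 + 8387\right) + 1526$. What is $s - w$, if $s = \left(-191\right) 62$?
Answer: $-31281$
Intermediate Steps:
$K = 13041$ ($K = 11515 + 1526 = 13041$)
$s = -11842$
$w = 19439$ ($w = 9 + \left(13041 - -6389\right) = 9 + \left(13041 + 6389\right) = 9 + 19430 = 19439$)
$s - w = -11842 - 19439 = -31281$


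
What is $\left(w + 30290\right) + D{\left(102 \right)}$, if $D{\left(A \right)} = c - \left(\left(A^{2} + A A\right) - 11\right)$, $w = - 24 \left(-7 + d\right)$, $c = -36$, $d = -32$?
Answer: $10393$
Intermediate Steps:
$w = 936$ ($w = - 24 \left(-7 - 32\right) = \left(-24\right) \left(-39\right) = 936$)
$D{\left(A \right)} = -25 - 2 A^{2}$ ($D{\left(A \right)} = -36 - \left(\left(A^{2} + A A\right) - 11\right) = -36 - \left(\left(A^{2} + A^{2}\right) - 11\right) = -36 - \left(2 A^{2} - 11\right) = -36 - \left(-11 + 2 A^{2}\right) = -25 - 2 A^{2}$)
$\left(w + 30290\right) + D{\left(102 \right)} = \left(936 + 30290\right) - \left(25 + 2 \cdot 102^{2}\right) = 31226 - 20833 = 10393$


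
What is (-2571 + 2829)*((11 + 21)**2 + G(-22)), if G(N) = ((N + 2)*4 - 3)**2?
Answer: 2041554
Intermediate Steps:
G(N) = (5 + 4*N)**2 (G(N) = ((2 + N)*4 - 3)**2 = ((8 + 4*N) - 3)**2 = (5 + 4*N)**2)
(-2571 + 2829)*((11 + 21)**2 + G(-22)) = (-2571 + 2829)*((11 + 21)**2 + (5 + 4*(-22))**2) = 258*(32**2 + (5 - 88)**2) = 258*(1024 + (-83)**2) = 258*(1024 + 6889) = 258*7913 = 2041554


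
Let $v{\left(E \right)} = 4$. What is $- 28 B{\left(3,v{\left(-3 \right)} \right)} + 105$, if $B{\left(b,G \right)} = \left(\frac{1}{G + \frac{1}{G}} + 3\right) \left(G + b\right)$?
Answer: $- \frac{8995}{17} \approx -529.12$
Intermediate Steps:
$B{\left(b,G \right)} = \left(3 + \frac{1}{G + \frac{1}{G}}\right) \left(G + b\right)$
$- 28 B{\left(3,v{\left(-3 \right)} \right)} + 105 = - 28 \frac{4^{2} + 3 \cdot 4 + 3 \cdot 3 + 3 \cdot 4^{3} + 4 \cdot 3 + 3 \cdot 3 \cdot 4^{2}}{1 + 4^{2}} + 105 = - 28 \frac{16 + 12 + 9 + 3 \cdot 64 + 12 + 3 \cdot 3 \cdot 16}{1 + 16} + 105 = - 28 \frac{16 + 12 + 9 + 192 + 12 + 144}{17} + 105 = - 28 \cdot \frac{1}{17} \cdot 385 + 105 = \left(-28\right) \frac{385}{17} + 105 = - \frac{10780}{17} + 105 = - \frac{8995}{17}$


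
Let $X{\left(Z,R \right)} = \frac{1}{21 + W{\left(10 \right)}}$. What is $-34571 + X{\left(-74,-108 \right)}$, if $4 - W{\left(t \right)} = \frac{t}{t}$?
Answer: $- \frac{829703}{24} \approx -34571.0$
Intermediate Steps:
$W{\left(t \right)} = 3$ ($W{\left(t \right)} = 4 - \frac{t}{t} = 4 - 1 = 3$)
$X{\left(Z,R \right)} = \frac{1}{24}$ ($X{\left(Z,R \right)} = \frac{1}{21 + 3} = \frac{1}{24}$)
$-34571 + X{\left(-74,-108 \right)} = -34571 + \frac{1}{24} = - \frac{829703}{24}$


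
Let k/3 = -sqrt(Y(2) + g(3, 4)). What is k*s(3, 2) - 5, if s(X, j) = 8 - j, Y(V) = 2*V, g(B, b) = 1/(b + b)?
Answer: -5 - 9*sqrt(66)/2 ≈ -41.558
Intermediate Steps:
g(B, b) = 1/(2*b)
k = -3*sqrt(66)/4 (k = 3*(-sqrt(2*2 + (1/2)/4)) = 3*(-sqrt(4 + (1/2)*(1/4))) = 3*(-sqrt(4 + 1/8)) = 3*(-sqrt(33/8)) = 3*(-sqrt(66)/4) = -3*sqrt(66)/4 ≈ -6.0930)
k*s(3, 2) - 5 = (-3*sqrt(66)/4)*(8 - 1*2) - 5 = (-3*sqrt(66)/4)*(8 - 2) - 5 = -3*sqrt(66)/4*6 - 5 = -9*sqrt(66)/2 - 5 = -5 - 9*sqrt(66)/2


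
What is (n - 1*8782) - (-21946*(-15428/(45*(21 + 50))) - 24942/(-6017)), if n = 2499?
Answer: -2158119297931/19224315 ≈ -1.1226e+5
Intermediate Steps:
(n - 1*8782) - (-21946*(-15428/(45*(21 + 50))) - 24942/(-6017)) = (2499 - 1*8782) - (-21946*(-15428/(45*(21 + 50))) - 24942/(-6017)) = (2499 - 8782) - (-21946/((45*71)*(-1/15428)) - 24942*(-1/6017)) = -6283 - (-21946/(3195*(-1/15428)) + 24942/6017) = -6283 - (-21946/(-3195/15428) + 24942/6017) = -6283 - (-21946*(-15428/3195) + 24942/6017) = -6283 - (338582888/3195 + 24942/6017) = -6283 - 1*2037332926786/19224315 = -6283 - 2037332926786/19224315 = -2158119297931/19224315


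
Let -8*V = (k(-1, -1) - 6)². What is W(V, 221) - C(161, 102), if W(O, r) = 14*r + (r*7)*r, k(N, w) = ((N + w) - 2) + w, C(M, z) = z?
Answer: 344879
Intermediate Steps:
k(N, w) = -2 + N + 2*w (k(N, w) = (-2 + N + w) + w = -2 + N + 2*w)
V = -121/8 (V = -((-2 - 1 + 2*(-1)) - 6)²/8 = -((-2 - 1 - 2) - 6)²/8 = -(-5 - 6)²/8 = -⅛*(-11)² = -⅛*121 = -121/8 ≈ -15.125)
W(O, r) = 7*r² + 14*r (W(O, r) = 14*r + (7*r)*r = 14*r + 7*r² = 7*r² + 14*r)
W(V, 221) - C(161, 102) = 7*221*(2 + 221) - 1*102 = 7*221*223 - 102 = 344981 - 102 = 344879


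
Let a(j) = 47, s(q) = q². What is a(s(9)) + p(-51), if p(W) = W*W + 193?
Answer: 2841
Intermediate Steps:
p(W) = 193 + W² (p(W) = W² + 193 = 193 + W²)
a(s(9)) + p(-51) = 47 + (193 + (-51)²) = 47 + (193 + 2601) = 47 + 2794 = 2841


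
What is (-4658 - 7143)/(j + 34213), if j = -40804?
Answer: 11801/6591 ≈ 1.7905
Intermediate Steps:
(-4658 - 7143)/(j + 34213) = (-4658 - 7143)/(-40804 + 34213) = -11801/(-6591) = -11801*(-1/6591) = 11801/6591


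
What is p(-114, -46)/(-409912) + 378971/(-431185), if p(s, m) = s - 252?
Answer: -77593473421/88373952860 ≈ -0.87801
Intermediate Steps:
p(s, m) = -252 + s
p(-114, -46)/(-409912) + 378971/(-431185) = (-252 - 114)/(-409912) + 378971/(-431185) = -366*(-1/409912) + 378971*(-1/431185) = 183/204956 - 378971/431185 = -77593473421/88373952860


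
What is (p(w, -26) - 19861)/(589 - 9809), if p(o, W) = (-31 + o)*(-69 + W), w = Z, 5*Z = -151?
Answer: 14047/9220 ≈ 1.5235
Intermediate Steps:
Z = -151/5 (Z = (1/5)*(-151) = -151/5 ≈ -30.200)
w = -151/5 ≈ -30.200
p(o, W) = (-69 + W)*(-31 + o)
(p(w, -26) - 19861)/(589 - 9809) = ((2139 - 69*(-151/5) - 31*(-26) - 26*(-151/5)) - 19861)/(589 - 9809) = ((2139 + 10419/5 + 806 + 3926/5) - 19861)/(-9220) = (5814 - 19861)*(-1/9220) = -14047*(-1/9220) = 14047/9220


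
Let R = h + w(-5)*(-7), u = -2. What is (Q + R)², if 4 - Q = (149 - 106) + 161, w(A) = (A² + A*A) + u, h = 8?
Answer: 278784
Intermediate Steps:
w(A) = -2 + 2*A² (w(A) = (A² + A*A) - 2 = (A² + A²) - 2 = 2*A² - 2 = -2 + 2*A²)
Q = -200 (Q = 4 - ((149 - 106) + 161) = 4 - (43 + 161) = 4 - 1*204 = 4 - 204 = -200)
R = -328 (R = 8 + (-2 + 2*(-5)²)*(-7) = 8 + (-2 + 2*25)*(-7) = 8 + (-2 + 50)*(-7) = 8 + 48*(-7) = 8 - 336 = -328)
(Q + R)² = (-200 - 328)² = (-528)² = 278784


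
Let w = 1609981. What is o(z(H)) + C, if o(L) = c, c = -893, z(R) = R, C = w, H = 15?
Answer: 1609088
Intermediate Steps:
C = 1609981
o(L) = -893
o(z(H)) + C = -893 + 1609981 = 1609088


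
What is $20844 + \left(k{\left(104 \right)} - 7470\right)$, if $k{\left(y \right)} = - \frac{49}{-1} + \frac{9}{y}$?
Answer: $\frac{1396001}{104} \approx 13423.0$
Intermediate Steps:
$k{\left(y \right)} = 49 + \frac{9}{y}$ ($k{\left(y \right)} = \left(-49\right) \left(-1\right) + \frac{9}{y} = 49 + \frac{9}{y}$)
$20844 + \left(k{\left(104 \right)} - 7470\right) = 20844 - \left(7421 - \frac{9}{104}\right) = 20844 + \left(\left(49 + 9 \cdot \frac{1}{104}\right) - 7470\right) = 20844 + \left(\left(49 + \frac{9}{104}\right) - 7470\right) = 20844 + \left(\frac{5105}{104} - 7470\right) = 20844 - \frac{771775}{104} = \frac{1396001}{104}$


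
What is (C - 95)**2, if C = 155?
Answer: 3600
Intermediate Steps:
(C - 95)**2 = (155 - 95)**2 = 60**2 = 3600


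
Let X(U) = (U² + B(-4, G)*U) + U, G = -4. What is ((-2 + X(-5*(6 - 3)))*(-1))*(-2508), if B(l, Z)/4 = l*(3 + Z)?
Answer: -80256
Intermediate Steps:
B(l, Z) = 4*l*(3 + Z) (B(l, Z) = 4*(l*(3 + Z)) = 4*l*(3 + Z))
X(U) = U² + 17*U (X(U) = (U² + (4*(-4)*(3 - 4))*U) + U = (U² + (4*(-4)*(-1))*U) + U = (U² + 16*U) + U = U² + 17*U)
((-2 + X(-5*(6 - 3)))*(-1))*(-2508) = ((-2 + (-5*(6 - 3))*(17 - 5*(6 - 3)))*(-1))*(-2508) = ((-2 + (-5*3)*(17 - 5*3))*(-1))*(-2508) = ((-2 - 15*(17 - 15))*(-1))*(-2508) = ((-2 - 15*2)*(-1))*(-2508) = ((-2 - 30)*(-1))*(-2508) = -32*(-1)*(-2508) = 32*(-2508) = -80256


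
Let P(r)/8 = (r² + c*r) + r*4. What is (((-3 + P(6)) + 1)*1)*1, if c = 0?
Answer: 478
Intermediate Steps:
P(r) = 8*r² + 32*r (P(r) = 8*((r² + 0*r) + r*4) = 8*((r² + 0) + 4*r) = 8*(r² + 4*r) = 8*r² + 32*r)
(((-3 + P(6)) + 1)*1)*1 = (((-3 + 8*6*(4 + 6)) + 1)*1)*1 = (((-3 + 8*6*10) + 1)*1)*1 = (((-3 + 480) + 1)*1)*1 = ((477 + 1)*1)*1 = (478*1)*1 = 478*1 = 478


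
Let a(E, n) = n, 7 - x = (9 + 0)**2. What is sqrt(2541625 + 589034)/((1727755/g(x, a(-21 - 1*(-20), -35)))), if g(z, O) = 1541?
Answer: 32361*sqrt(7099)/1727755 ≈ 1.5781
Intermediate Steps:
x = -74 (x = 7 - (9 + 0)**2 = 7 - 1*9**2 = 7 - 1*81 = 7 - 81 = -74)
sqrt(2541625 + 589034)/((1727755/g(x, a(-21 - 1*(-20), -35)))) = sqrt(2541625 + 589034)/((1727755/1541)) = sqrt(3130659)/((1727755*(1/1541))) = (21*sqrt(7099))/(1727755/1541) = (21*sqrt(7099))*(1541/1727755) = 32361*sqrt(7099)/1727755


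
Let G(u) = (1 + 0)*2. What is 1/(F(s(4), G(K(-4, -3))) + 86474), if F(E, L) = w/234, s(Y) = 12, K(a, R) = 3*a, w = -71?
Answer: 234/20234845 ≈ 1.1564e-5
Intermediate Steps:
G(u) = 2 (G(u) = 1*2 = 2)
F(E, L) = -71/234
1/(F(s(4), G(K(-4, -3))) + 86474) = 1/(-71/234 + 86474) = 1/(20234845/234) = 234/20234845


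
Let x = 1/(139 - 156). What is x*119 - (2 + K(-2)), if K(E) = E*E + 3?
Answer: -16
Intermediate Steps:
x = -1/17 (x = 1/(-17) = -1/17 ≈ -0.058824)
K(E) = 3 + E² (K(E) = E² + 3 = 3 + E²)
x*119 - (2 + K(-2)) = -1/17*119 - (2 + (3 + (-2)²)) = -7 - (2 + (3 + 4)) = -7 - (2 + 7) = -7 - 1*9 = -7 - 9 = -16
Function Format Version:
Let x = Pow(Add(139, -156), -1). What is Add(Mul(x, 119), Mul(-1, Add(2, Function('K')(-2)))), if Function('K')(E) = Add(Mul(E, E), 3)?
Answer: -16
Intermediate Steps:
x = Rational(-1, 17) (x = Pow(-17, -1) = Rational(-1, 17) ≈ -0.058824)
Function('K')(E) = Add(3, Pow(E, 2)) (Function('K')(E) = Add(Pow(E, 2), 3) = Add(3, Pow(E, 2)))
Add(Mul(x, 119), Mul(-1, Add(2, Function('K')(-2)))) = Add(Mul(Rational(-1, 17), 119), Mul(-1, Add(2, Add(3, Pow(-2, 2))))) = Add(-7, Mul(-1, Add(2, Add(3, 4)))) = Add(-7, Mul(-1, Add(2, 7))) = Add(-7, Mul(-1, 9)) = Add(-7, -9) = -16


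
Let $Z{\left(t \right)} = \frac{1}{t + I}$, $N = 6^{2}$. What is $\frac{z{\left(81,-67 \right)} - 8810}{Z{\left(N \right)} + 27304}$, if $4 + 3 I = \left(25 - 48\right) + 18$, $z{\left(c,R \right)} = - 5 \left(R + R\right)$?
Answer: $- \frac{268620}{901033} \approx -0.29812$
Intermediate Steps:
$N = 36$
$z{\left(c,R \right)} = - 10 R$ ($z{\left(c,R \right)} = - 5 \cdot 2 R = - 10 R$)
$I = -3$ ($I = - \frac{4}{3} + \frac{\left(25 - 48\right) + 18}{3} = - \frac{4}{3} + \frac{-23 + 18}{3} = - \frac{4}{3} + \frac{1}{3} \left(-5\right) = - \frac{4}{3} - \frac{5}{3} = -3$)
$Z{\left(t \right)} = \frac{1}{-3 + t}$ ($Z{\left(t \right)} = \frac{1}{t - 3} = \frac{1}{-3 + t}$)
$\frac{z{\left(81,-67 \right)} - 8810}{Z{\left(N \right)} + 27304} = \frac{\left(-10\right) \left(-67\right) - 8810}{\frac{1}{-3 + 36} + 27304} = \frac{670 - 8810}{\frac{1}{33} + 27304} = - \frac{8140}{\frac{1}{33} + 27304} = - \frac{8140}{\frac{901033}{33}} = \left(-8140\right) \frac{33}{901033} = - \frac{268620}{901033}$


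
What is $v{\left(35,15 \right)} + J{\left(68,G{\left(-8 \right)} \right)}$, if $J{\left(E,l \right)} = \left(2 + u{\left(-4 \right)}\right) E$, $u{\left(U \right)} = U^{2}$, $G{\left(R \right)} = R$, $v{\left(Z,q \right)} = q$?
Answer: $1239$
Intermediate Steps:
$J{\left(E,l \right)} = 18 E$ ($J{\left(E,l \right)} = \left(2 + \left(-4\right)^{2}\right) E = \left(2 + 16\right) E = 18 E$)
$v{\left(35,15 \right)} + J{\left(68,G{\left(-8 \right)} \right)} = 15 + 18 \cdot 68 = 15 + 1224 = 1239$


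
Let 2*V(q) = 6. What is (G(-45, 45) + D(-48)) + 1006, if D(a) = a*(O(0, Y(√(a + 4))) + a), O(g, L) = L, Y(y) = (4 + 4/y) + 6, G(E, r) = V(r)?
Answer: 2833 + 96*I*√11/11 ≈ 2833.0 + 28.945*I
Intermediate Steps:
V(q) = 3 (V(q) = (½)*6 = 3)
G(E, r) = 3
Y(y) = 10 + 4/y
D(a) = a*(10 + a + 4/√(4 + a)) (D(a) = a*((10 + 4/(√(a + 4))) + a) = a*((10 + 4/(√(4 + a))) + a) = a*((10 + 4/√(4 + a)) + a) = a*(10 + a + 4/√(4 + a)))
(G(-45, 45) + D(-48)) + 1006 = (3 + ((-48)² + 10*(-48) + 4*(-48)/√(4 - 48))) + 1006 = (3 + (2304 - 480 + 4*(-48)/√(-44))) + 1006 = (3 + (2304 - 480 + 4*(-48)*(-I*√11/22))) + 1006 = (3 + (2304 - 480 + 96*I*√11/11)) + 1006 = (3 + (1824 + 96*I*√11/11)) + 1006 = (1827 + 96*I*√11/11) + 1006 = 2833 + 96*I*√11/11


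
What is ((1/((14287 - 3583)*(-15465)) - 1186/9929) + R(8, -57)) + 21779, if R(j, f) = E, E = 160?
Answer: 36059192669067271/1643620447440 ≈ 21939.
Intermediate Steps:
R(j, f) = 160
((1/((14287 - 3583)*(-15465)) - 1186/9929) + R(8, -57)) + 21779 = ((1/((14287 - 3583)*(-15465)) - 1186/9929) + 160) + 21779 = ((-1/15465/10704 - 1186*1/9929) + 160) + 21779 = (((1/10704)*(-1/15465) - 1186/9929) + 160) + 21779 = ((-1/165537360 - 1186/9929) + 160) + 21779 = (-196327318889/1643620447440 + 160) + 21779 = 262782944271511/1643620447440 + 21779 = 36059192669067271/1643620447440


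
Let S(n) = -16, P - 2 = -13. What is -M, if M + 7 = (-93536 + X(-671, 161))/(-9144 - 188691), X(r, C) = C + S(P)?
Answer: 1291454/197835 ≈ 6.5279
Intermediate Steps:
P = -11 (P = 2 - 13 = -11)
X(r, C) = -16 + C (X(r, C) = C - 16 = -16 + C)
M = -1291454/197835 (M = -7 + (-93536 + (-16 + 161))/(-9144 - 188691) = -7 + (-93536 + 145)/(-197835) = -7 - 93391*(-1/197835) = -7 + 93391/197835 = -1291454/197835 ≈ -6.5279)
-M = -1*(-1291454/197835) = 1291454/197835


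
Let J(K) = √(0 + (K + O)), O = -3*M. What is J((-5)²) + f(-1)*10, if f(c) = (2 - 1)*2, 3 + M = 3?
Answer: 25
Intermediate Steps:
M = 0 (M = -3 + 3 = 0)
f(c) = 2 (f(c) = 1*2 = 2)
O = 0 (O = -3*0 = 0)
J(K) = √K (J(K) = √(0 + (K + 0)) = √(0 + K) = √K)
J((-5)²) + f(-1)*10 = √((-5)²) + 2*10 = √25 + 20 = 5 + 20 = 25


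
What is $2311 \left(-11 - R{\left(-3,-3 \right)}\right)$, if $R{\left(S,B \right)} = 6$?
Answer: $-39287$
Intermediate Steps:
$2311 \left(-11 - R{\left(-3,-3 \right)}\right) = 2311 \left(-11 - 6\right) = 2311 \left(-17\right) = -39287$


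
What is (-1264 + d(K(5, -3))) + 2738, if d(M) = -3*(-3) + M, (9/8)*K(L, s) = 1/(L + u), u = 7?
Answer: 40043/27 ≈ 1483.1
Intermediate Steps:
K(L, s) = 8/(9*(7 + L)) (K(L, s) = 8/(9*(L + 7)) = 8/(9*(7 + L)))
d(M) = 9 + M
(-1264 + d(K(5, -3))) + 2738 = (-1264 + (9 + 8/(9*(7 + 5)))) + 2738 = (-1264 + (9 + (8/9)/12)) + 2738 = (-1264 + (9 + (8/9)*(1/12))) + 2738 = (-1264 + (9 + 2/27)) + 2738 = (-1264 + 245/27) + 2738 = -33883/27 + 2738 = 40043/27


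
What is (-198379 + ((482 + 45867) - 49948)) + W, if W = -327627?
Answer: -529605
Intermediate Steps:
(-198379 + ((482 + 45867) - 49948)) + W = (-198379 + ((482 + 45867) - 49948)) - 327627 = (-198379 + (46349 - 49948)) - 327627 = (-198379 - 3599) - 327627 = -201978 - 327627 = -529605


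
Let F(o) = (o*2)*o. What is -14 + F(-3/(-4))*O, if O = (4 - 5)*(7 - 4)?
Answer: -139/8 ≈ -17.375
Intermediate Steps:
F(o) = 2*o² (F(o) = (2*o)*o = 2*o²)
O = -3 (O = -1*3 = -3)
-14 + F(-3/(-4))*O = -14 + (2*(-3/(-4))²)*(-3) = -14 + (2*(-3*(-¼))²)*(-3) = -14 + (2*(¾)²)*(-3) = -14 + (2*(9/16))*(-3) = -14 + (9/8)*(-3) = -14 - 27/8 = -139/8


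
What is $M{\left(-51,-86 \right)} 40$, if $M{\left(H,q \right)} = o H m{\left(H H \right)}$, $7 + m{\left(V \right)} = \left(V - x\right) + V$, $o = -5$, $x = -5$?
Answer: $53040000$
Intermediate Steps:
$m{\left(V \right)} = -2 + 2 V$ ($m{\left(V \right)} = -7 + \left(\left(V - -5\right) + V\right) = -7 + \left(\left(V + 5\right) + V\right) = -7 + \left(\left(5 + V\right) + V\right) = -7 + \left(5 + 2 V\right) = -2 + 2 V$)
$M{\left(H,q \right)} = - 5 H \left(-2 + 2 H^{2}\right)$ ($M{\left(H,q \right)} = - 5 H \left(-2 + 2 H H\right) = - 5 H \left(-2 + 2 H^{2}\right)$)
$M{\left(-51,-86 \right)} 40 = 10 \left(-51\right) \left(1 - \left(-51\right)^{2}\right) 40 = 10 \left(-51\right) \left(1 - 2601\right) 40 = 10 \left(-51\right) \left(-2600\right) 40 = 1326000 \cdot 40 = 53040000$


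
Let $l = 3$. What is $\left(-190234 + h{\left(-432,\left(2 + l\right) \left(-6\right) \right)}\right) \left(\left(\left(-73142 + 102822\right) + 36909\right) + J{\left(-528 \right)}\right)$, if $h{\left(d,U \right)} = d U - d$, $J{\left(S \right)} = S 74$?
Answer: $-4866161314$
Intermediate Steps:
$J{\left(S \right)} = 74 S$
$h{\left(d,U \right)} = - d + U d$ ($h{\left(d,U \right)} = U d - d = - d + U d$)
$\left(-190234 + h{\left(-432,\left(2 + l\right) \left(-6\right) \right)}\right) \left(\left(\left(-73142 + 102822\right) + 36909\right) + J{\left(-528 \right)}\right) = \left(-190234 - 432 \left(-1 + \left(2 + 3\right) \left(-6\right)\right)\right) \left(\left(\left(-73142 + 102822\right) + 36909\right) + 74 \left(-528\right)\right) = \left(-190234 - 432 \left(-1 + 5 \left(-6\right)\right)\right) \left(\left(29680 + 36909\right) - 39072\right) = \left(-190234 - 432 \left(-1 - 30\right)\right) \left(66589 - 39072\right) = \left(-190234 - -13392\right) 27517 = \left(-190234 + 13392\right) 27517 = \left(-176842\right) 27517 = -4866161314$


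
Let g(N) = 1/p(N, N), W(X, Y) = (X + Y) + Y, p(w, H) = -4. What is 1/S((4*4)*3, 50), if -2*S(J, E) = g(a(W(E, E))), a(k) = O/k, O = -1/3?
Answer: 8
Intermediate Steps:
O = -⅓ (O = -1*⅓ = -⅓ ≈ -0.33333)
W(X, Y) = X + 2*Y
a(k) = -1/(3*k)
g(N) = -¼ (g(N) = 1/(-4) = -¼)
S(J, E) = ⅛ (S(J, E) = -½*(-¼) = ⅛)
1/S((4*4)*3, 50) = 1/(⅛) = 8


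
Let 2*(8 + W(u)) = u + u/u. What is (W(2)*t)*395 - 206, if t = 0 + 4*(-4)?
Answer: 40874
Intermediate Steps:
t = -16 (t = 0 - 16 = -16)
W(u) = -15/2 + u/2 (W(u) = -8 + (u + u/u)/2 = -8 + (u + 1)/2 = -8 + (1 + u)/2 = -8 + (1/2 + u/2) = -15/2 + u/2)
(W(2)*t)*395 - 206 = ((-15/2 + (1/2)*2)*(-16))*395 - 206 = ((-15/2 + 1)*(-16))*395 - 206 = -13/2*(-16)*395 - 206 = 104*395 - 206 = 41080 - 206 = 40874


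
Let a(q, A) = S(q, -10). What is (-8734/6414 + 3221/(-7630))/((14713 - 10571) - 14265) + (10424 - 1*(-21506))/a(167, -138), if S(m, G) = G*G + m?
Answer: 2636398394559473/22045641531270 ≈ 119.59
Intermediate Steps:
S(m, G) = m + G**2 (S(m, G) = G**2 + m = m + G**2)
a(q, A) = 100 + q (a(q, A) = q + (-10)**2 = q + 100 = 100 + q)
(-8734/6414 + 3221/(-7630))/((14713 - 10571) - 14265) + (10424 - 1*(-21506))/a(167, -138) = (-8734/6414 + 3221/(-7630))/((14713 - 10571) - 14265) + (10424 - 1*(-21506))/(100 + 167) = (-8734*1/6414 + 3221*(-1/7630))/(4142 - 14265) + (10424 + 21506)/267 = (-4367/3207 - 3221/7630)/(-10123) + 31930*(1/267) = -43649957/24469410*(-1/10123) + 31930/267 = 43649957/247703837430 + 31930/267 = 2636398394559473/22045641531270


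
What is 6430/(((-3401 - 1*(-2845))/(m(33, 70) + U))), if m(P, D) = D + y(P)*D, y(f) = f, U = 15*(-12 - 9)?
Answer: -6638975/278 ≈ -23881.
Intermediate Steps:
U = -315 (U = 15*(-21) = -315)
m(P, D) = D + D*P (m(P, D) = D + P*D = D + D*P)
6430/(((-3401 - 1*(-2845))/(m(33, 70) + U))) = 6430/(((-3401 - 1*(-2845))/(70*(1 + 33) - 315))) = 6430/(((-3401 + 2845)/(70*34 - 315))) = 6430/((-556/(2380 - 315))) = 6430/((-556/2065)) = 6430/((-556*1/2065)) = 6430/(-556/2065) = 6430*(-2065/556) = -6638975/278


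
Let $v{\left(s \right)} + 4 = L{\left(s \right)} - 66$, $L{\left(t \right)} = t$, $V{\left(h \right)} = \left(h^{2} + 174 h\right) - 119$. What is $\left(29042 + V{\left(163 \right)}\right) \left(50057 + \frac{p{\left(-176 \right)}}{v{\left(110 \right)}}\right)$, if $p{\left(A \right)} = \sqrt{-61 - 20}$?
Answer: $4197479678 + \frac{377343 i}{20} \approx 4.1975 \cdot 10^{9} + 18867.0 i$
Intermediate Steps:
$V{\left(h \right)} = -119 + h^{2} + 174 h$
$p{\left(A \right)} = 9 i$ ($p{\left(A \right)} = \sqrt{-81} = 9 i$)
$v{\left(s \right)} = -70 + s$ ($v{\left(s \right)} = -4 + \left(s - 66\right) = -4 + \left(-66 + s\right) = -70 + s$)
$\left(29042 + V{\left(163 \right)}\right) \left(50057 + \frac{p{\left(-176 \right)}}{v{\left(110 \right)}}\right) = \left(29042 + \left(-119 + 163^{2} + 174 \cdot 163\right)\right) \left(50057 + \frac{9 i}{-70 + 110}\right) = \left(29042 + \left(-119 + 26569 + 28362\right)\right) \left(50057 + \frac{9 i}{40}\right) = \left(29042 + 54812\right) \left(50057 + 9 i \frac{1}{40}\right) = 83854 \left(50057 + \frac{9 i}{40}\right) = 4197479678 + \frac{377343 i}{20}$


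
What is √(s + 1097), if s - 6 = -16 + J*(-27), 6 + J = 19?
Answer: 4*√46 ≈ 27.129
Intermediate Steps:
J = 13 (J = -6 + 19 = 13)
s = -361 (s = 6 + (-16 + 13*(-27)) = 6 + (-16 - 351) = 6 - 367 = -361)
√(s + 1097) = √(-361 + 1097) = √736 = 4*√46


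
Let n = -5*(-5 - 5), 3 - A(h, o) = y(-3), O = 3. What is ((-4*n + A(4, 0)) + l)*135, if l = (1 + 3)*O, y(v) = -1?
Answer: -24840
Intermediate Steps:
l = 12 (l = (1 + 3)*3 = 4*3 = 12)
A(h, o) = 4 (A(h, o) = 3 - 1*(-1) = 3 + 1 = 4)
n = 50 (n = -5*(-10) = 50)
((-4*n + A(4, 0)) + l)*135 = ((-4*50 + 4) + 12)*135 = ((-200 + 4) + 12)*135 = (-196 + 12)*135 = -184*135 = -24840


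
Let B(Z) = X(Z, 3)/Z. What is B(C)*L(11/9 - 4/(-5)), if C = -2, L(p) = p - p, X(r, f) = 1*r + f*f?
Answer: 0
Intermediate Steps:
X(r, f) = r + f²
L(p) = 0
B(Z) = (9 + Z)/Z (B(Z) = (Z + 3²)/Z = (Z + 9)/Z = (9 + Z)/Z)
B(C)*L(11/9 - 4/(-5)) = ((9 - 2)/(-2))*0 = -½*7*0 = -7/2*0 = 0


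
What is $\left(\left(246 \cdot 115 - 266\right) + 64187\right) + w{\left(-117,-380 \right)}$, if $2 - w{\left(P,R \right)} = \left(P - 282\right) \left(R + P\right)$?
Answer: $-106090$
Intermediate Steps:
$w{\left(P,R \right)} = 2 - \left(-282 + P\right) \left(P + R\right)$ ($w{\left(P,R \right)} = 2 - \left(P - 282\right) \left(R + P\right) = 2 - \left(-282 + P\right) \left(P + R\right)$)
$\left(\left(246 \cdot 115 - 266\right) + 64187\right) + w{\left(-117,-380 \right)} = \left(\left(246 \cdot 115 - 266\right) + 64187\right) + \left(2 - \left(-117\right)^{2} + 282 \left(-117\right) + 282 \left(-380\right) - \left(-117\right) \left(-380\right)\right) = \left(\left(28290 - 266\right) + 64187\right) - 198301 = \left(28024 + 64187\right) - 198301 = 92211 - 198301 = -106090$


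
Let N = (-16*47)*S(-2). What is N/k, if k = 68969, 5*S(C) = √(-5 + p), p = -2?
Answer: -752*I*√7/344845 ≈ -0.0057696*I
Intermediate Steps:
S(C) = I*√7/5 (S(C) = √(-5 - 2)/5 = √(-7)/5 = (I*√7)/5 = I*√7/5)
N = -752*I*√7/5 (N = (-16*47)*(I*√7/5) = -752*I*√7/5 ≈ -397.92*I)
N/k = -752*I*√7/5/68969 = -752*I*√7/5*(1/68969) = -752*I*√7/344845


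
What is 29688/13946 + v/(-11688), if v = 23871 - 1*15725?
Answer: 58347307/40750212 ≈ 1.4318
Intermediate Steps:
v = 8146 (v = 23871 - 15725 = 8146)
29688/13946 + v/(-11688) = 29688/13946 + 8146/(-11688) = 29688*(1/13946) + 8146*(-1/11688) = 14844/6973 - 4073/5844 = 58347307/40750212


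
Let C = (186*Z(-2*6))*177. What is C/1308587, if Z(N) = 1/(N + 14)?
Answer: 16461/1308587 ≈ 0.012579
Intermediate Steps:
Z(N) = 1/(14 + N)
C = 16461 (C = (186/(14 - 2*6))*177 = (186/(14 - 12))*177 = (186/2)*177 = (186*(1/2))*177 = 93*177 = 16461)
C/1308587 = 16461/1308587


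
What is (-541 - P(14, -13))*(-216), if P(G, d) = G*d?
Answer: 77544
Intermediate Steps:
(-541 - P(14, -13))*(-216) = (-541 - 14*(-13))*(-216) = (-541 - 1*(-182))*(-216) = (-541 + 182)*(-216) = -359*(-216) = 77544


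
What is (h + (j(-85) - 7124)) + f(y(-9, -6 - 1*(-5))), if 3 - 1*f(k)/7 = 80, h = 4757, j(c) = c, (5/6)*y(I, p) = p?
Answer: -2991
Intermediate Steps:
y(I, p) = 6*p/5
f(k) = -539 (f(k) = 21 - 7*80 = 21 - 560 = -539)
(h + (j(-85) - 7124)) + f(y(-9, -6 - 1*(-5))) = (4757 + (-85 - 7124)) - 539 = (4757 - 7209) - 539 = -2452 - 539 = -2991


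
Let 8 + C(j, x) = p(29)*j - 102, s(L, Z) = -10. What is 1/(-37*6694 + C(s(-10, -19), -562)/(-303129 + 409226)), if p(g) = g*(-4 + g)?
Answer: -106097/26277900126 ≈ -4.0375e-6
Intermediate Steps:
C(j, x) = -110 + 725*j (C(j, x) = -8 + ((29*(-4 + 29))*j - 102) = -8 + ((29*25)*j - 102) = -8 + (725*j - 102) = -8 + (-102 + 725*j) = -110 + 725*j)
1/(-37*6694 + C(s(-10, -19), -562)/(-303129 + 409226)) = 1/(-37*6694 + (-110 + 725*(-10))/(-303129 + 409226)) = 1/(-247678 + (-110 - 7250)/106097) = 1/(-247678 - 7360*1/106097) = 1/(-247678 - 7360/106097) = 1/(-26277900126/106097) = -106097/26277900126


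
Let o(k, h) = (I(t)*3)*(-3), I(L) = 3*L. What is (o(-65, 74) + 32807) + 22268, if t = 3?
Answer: 54994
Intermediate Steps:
o(k, h) = -81 (o(k, h) = ((3*3)*3)*(-3) = (9*3)*(-3) = 27*(-3) = -81)
(o(-65, 74) + 32807) + 22268 = (-81 + 32807) + 22268 = 32726 + 22268 = 54994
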